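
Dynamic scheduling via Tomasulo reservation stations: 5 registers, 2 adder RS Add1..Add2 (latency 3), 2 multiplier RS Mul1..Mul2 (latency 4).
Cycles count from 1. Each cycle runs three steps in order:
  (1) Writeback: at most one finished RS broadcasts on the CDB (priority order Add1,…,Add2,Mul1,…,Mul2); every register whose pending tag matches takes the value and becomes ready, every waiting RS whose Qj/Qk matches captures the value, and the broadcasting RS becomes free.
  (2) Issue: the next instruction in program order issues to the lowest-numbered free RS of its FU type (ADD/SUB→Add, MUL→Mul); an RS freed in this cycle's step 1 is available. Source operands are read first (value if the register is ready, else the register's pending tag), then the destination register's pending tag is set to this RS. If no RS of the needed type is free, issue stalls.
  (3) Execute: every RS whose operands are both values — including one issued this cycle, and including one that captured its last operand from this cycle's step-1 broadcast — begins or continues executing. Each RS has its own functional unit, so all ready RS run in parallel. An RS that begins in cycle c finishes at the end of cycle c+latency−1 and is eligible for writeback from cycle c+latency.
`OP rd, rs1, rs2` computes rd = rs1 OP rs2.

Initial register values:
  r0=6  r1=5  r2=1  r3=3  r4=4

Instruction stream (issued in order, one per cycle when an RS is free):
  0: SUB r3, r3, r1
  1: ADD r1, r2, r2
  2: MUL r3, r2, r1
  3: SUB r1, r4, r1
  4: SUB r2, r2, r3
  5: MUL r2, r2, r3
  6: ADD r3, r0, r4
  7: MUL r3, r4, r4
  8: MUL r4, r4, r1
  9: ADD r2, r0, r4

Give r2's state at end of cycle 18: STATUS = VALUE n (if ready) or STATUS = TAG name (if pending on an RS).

STATUS = TAG Add1

c1: issue SUB r3<-Add1 | r0:6,r1:5,r2:1,r3:Add1,r4:4
c2: issue ADD r1<-Add2 | r0:6,r1:Add2,r2:1,r3:Add1,r4:4
c3: issue MUL r3<-Mul1 | r0:6,r1:Add2,r2:1,r3:Mul1,r4:4
c4: CDB Add1=-2; issue SUB r1<-Add1 | r0:6,r1:Add1,r2:1,r3:Mul1,r4:4
c5: CDB Add2=2; issue SUB r2<-Add2 | r0:6,r1:Add1,r2:Add2,r3:Mul1,r4:4
c6: issue MUL r2<-Mul2 | r0:6,r1:Add1,r2:Mul2,r3:Mul1,r4:4
c7: stall | r0:6,r1:Add1,r2:Mul2,r3:Mul1,r4:4
c8: CDB Add1=2; issue ADD r3<-Add1 | r0:6,r1:2,r2:Mul2,r3:Add1,r4:4
c9: CDB Mul1=2; issue MUL r3<-Mul1 | r0:6,r1:2,r2:Mul2,r3:Mul1,r4:4
c10: stall | r0:6,r1:2,r2:Mul2,r3:Mul1,r4:4
c11: CDB Add1=10; stall | r0:6,r1:2,r2:Mul2,r3:Mul1,r4:4
c12: CDB Add2=-1; stall | r0:6,r1:2,r2:Mul2,r3:Mul1,r4:4
c13: CDB Mul1=16; issue MUL r4<-Mul1 | r0:6,r1:2,r2:Mul2,r3:16,r4:Mul1
c14: issue ADD r2<-Add1 | r0:6,r1:2,r2:Add1,r3:16,r4:Mul1
c15: - | r0:6,r1:2,r2:Add1,r3:16,r4:Mul1
c16: CDB Mul2=-2 | r0:6,r1:2,r2:Add1,r3:16,r4:Mul1
c17: CDB Mul1=8 | r0:6,r1:2,r2:Add1,r3:16,r4:8
c18: - | r0:6,r1:2,r2:Add1,r3:16,r4:8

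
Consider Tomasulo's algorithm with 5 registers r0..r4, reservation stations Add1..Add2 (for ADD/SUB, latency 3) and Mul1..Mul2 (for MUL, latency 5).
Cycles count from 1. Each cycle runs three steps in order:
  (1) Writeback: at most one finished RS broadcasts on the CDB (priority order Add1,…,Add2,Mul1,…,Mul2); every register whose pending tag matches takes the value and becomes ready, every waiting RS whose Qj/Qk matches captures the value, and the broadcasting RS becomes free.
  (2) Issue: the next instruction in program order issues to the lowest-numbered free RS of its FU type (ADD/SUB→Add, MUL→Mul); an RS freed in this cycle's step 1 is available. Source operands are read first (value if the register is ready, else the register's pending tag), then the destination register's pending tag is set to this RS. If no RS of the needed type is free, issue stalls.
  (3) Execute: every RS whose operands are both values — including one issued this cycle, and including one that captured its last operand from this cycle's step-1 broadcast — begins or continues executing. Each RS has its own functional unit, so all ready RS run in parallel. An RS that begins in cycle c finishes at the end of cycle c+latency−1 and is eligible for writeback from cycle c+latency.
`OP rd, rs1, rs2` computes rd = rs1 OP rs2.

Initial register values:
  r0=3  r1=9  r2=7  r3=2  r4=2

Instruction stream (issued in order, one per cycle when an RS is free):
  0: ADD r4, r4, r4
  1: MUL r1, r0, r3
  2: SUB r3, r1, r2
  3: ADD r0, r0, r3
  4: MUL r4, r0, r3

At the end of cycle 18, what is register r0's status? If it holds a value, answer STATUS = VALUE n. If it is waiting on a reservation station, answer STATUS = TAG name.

c1: issue ADD r4<-Add1 | r0:3,r1:9,r2:7,r3:2,r4:Add1
c2: issue MUL r1<-Mul1 | r0:3,r1:Mul1,r2:7,r3:2,r4:Add1
c3: issue SUB r3<-Add2 | r0:3,r1:Mul1,r2:7,r3:Add2,r4:Add1
c4: CDB Add1=4; issue ADD r0<-Add1 | r0:Add1,r1:Mul1,r2:7,r3:Add2,r4:4
c5: issue MUL r4<-Mul2 | r0:Add1,r1:Mul1,r2:7,r3:Add2,r4:Mul2
c6: - | r0:Add1,r1:Mul1,r2:7,r3:Add2,r4:Mul2
c7: CDB Mul1=6 | r0:Add1,r1:6,r2:7,r3:Add2,r4:Mul2
c8: - | r0:Add1,r1:6,r2:7,r3:Add2,r4:Mul2
c9: - | r0:Add1,r1:6,r2:7,r3:Add2,r4:Mul2
c10: CDB Add2=-1 | r0:Add1,r1:6,r2:7,r3:-1,r4:Mul2
c11: - | r0:Add1,r1:6,r2:7,r3:-1,r4:Mul2
c12: - | r0:Add1,r1:6,r2:7,r3:-1,r4:Mul2
c13: CDB Add1=2 | r0:2,r1:6,r2:7,r3:-1,r4:Mul2
c14: - | r0:2,r1:6,r2:7,r3:-1,r4:Mul2
c15: - | r0:2,r1:6,r2:7,r3:-1,r4:Mul2
c16: - | r0:2,r1:6,r2:7,r3:-1,r4:Mul2
c17: - | r0:2,r1:6,r2:7,r3:-1,r4:Mul2
c18: CDB Mul2=-2 | r0:2,r1:6,r2:7,r3:-1,r4:-2

STATUS = VALUE 2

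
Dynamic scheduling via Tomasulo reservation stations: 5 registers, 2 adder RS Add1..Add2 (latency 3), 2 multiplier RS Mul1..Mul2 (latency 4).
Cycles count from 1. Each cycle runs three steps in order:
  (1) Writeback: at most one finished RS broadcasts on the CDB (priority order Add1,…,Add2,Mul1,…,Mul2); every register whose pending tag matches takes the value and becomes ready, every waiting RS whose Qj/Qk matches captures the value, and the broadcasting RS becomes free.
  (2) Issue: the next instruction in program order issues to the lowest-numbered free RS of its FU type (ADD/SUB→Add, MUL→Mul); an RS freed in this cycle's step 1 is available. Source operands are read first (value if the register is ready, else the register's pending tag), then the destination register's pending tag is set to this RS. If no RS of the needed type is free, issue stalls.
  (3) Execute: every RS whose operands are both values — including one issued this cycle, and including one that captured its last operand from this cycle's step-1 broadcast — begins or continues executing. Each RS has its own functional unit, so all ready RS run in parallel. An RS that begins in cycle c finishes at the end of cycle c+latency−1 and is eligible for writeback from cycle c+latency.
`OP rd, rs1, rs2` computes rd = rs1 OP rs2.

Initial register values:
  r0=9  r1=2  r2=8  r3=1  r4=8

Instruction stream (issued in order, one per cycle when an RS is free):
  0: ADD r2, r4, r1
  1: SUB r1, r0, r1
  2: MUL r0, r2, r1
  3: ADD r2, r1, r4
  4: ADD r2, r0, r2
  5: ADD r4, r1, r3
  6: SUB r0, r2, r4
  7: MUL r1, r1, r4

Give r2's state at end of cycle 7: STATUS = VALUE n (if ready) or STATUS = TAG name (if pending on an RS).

c1: issue ADD r2<-Add1 | r0:9,r1:2,r2:Add1,r3:1,r4:8
c2: issue SUB r1<-Add2 | r0:9,r1:Add2,r2:Add1,r3:1,r4:8
c3: issue MUL r0<-Mul1 | r0:Mul1,r1:Add2,r2:Add1,r3:1,r4:8
c4: CDB Add1=10; issue ADD r2<-Add1 | r0:Mul1,r1:Add2,r2:Add1,r3:1,r4:8
c5: CDB Add2=7; issue ADD r2<-Add2 | r0:Mul1,r1:7,r2:Add2,r3:1,r4:8
c6: stall | r0:Mul1,r1:7,r2:Add2,r3:1,r4:8
c7: stall | r0:Mul1,r1:7,r2:Add2,r3:1,r4:8

STATUS = TAG Add2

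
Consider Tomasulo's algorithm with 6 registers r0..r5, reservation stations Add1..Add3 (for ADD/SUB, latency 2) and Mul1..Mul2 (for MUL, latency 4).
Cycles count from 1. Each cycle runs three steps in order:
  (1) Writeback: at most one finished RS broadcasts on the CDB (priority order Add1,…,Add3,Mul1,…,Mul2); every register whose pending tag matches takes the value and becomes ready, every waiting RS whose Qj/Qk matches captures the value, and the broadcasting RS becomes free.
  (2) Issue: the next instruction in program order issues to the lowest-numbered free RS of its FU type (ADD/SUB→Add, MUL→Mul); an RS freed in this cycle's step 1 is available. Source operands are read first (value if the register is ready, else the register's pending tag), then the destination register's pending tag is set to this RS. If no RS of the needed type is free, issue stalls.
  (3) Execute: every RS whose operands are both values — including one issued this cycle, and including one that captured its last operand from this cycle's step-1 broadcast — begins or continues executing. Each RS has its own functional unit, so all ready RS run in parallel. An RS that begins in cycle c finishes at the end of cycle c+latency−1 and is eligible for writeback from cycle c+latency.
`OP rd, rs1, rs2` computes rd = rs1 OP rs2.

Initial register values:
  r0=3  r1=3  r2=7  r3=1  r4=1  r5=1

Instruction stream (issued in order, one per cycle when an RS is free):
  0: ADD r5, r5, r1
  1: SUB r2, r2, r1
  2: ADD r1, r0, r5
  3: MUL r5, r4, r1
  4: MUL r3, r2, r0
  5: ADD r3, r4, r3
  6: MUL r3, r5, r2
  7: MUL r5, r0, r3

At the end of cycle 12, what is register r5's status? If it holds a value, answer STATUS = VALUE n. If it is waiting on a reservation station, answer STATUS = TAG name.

cycle 1: issue ADD r5<-Add1 // r0:3,r1:3,r2:7,r3:1,r4:1,r5:Add1
cycle 2: issue SUB r2<-Add2 // r0:3,r1:3,r2:Add2,r3:1,r4:1,r5:Add1
cycle 3: CDB Add1=4; issue ADD r1<-Add1 // r0:3,r1:Add1,r2:Add2,r3:1,r4:1,r5:4
cycle 4: CDB Add2=4; issue MUL r5<-Mul1 // r0:3,r1:Add1,r2:4,r3:1,r4:1,r5:Mul1
cycle 5: CDB Add1=7; issue MUL r3<-Mul2 // r0:3,r1:7,r2:4,r3:Mul2,r4:1,r5:Mul1
cycle 6: issue ADD r3<-Add1 // r0:3,r1:7,r2:4,r3:Add1,r4:1,r5:Mul1
cycle 7: stall // r0:3,r1:7,r2:4,r3:Add1,r4:1,r5:Mul1
cycle 8: stall // r0:3,r1:7,r2:4,r3:Add1,r4:1,r5:Mul1
cycle 9: CDB Mul1=7; issue MUL r3<-Mul1 // r0:3,r1:7,r2:4,r3:Mul1,r4:1,r5:7
cycle 10: CDB Mul2=12; issue MUL r5<-Mul2 // r0:3,r1:7,r2:4,r3:Mul1,r4:1,r5:Mul2
cycle 11: - // r0:3,r1:7,r2:4,r3:Mul1,r4:1,r5:Mul2
cycle 12: CDB Add1=13 // r0:3,r1:7,r2:4,r3:Mul1,r4:1,r5:Mul2

STATUS = TAG Mul2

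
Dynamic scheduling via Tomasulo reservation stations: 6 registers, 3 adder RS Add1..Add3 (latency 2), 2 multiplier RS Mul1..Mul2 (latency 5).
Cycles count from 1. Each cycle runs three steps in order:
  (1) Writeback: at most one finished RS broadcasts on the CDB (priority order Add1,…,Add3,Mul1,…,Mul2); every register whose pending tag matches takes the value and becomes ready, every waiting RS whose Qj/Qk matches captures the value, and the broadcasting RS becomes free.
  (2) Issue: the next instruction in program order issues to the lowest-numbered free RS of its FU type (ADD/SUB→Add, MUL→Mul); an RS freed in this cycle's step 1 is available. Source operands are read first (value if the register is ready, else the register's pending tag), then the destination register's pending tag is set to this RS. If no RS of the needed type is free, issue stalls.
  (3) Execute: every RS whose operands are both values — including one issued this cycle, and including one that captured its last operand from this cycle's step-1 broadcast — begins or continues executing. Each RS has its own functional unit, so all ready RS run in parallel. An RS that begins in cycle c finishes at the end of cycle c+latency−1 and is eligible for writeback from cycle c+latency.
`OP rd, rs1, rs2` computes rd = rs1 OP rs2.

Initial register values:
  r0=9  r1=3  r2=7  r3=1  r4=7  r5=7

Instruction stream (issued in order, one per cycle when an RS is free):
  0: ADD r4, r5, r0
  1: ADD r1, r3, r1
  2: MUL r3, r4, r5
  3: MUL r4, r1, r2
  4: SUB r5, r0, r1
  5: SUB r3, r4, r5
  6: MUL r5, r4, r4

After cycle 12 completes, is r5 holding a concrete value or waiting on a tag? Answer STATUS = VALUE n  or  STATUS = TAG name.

cycle 1: issue ADD r4<-Add1 // r0:9,r1:3,r2:7,r3:1,r4:Add1,r5:7
cycle 2: issue ADD r1<-Add2 // r0:9,r1:Add2,r2:7,r3:1,r4:Add1,r5:7
cycle 3: CDB Add1=16; issue MUL r3<-Mul1 // r0:9,r1:Add2,r2:7,r3:Mul1,r4:16,r5:7
cycle 4: CDB Add2=4; issue MUL r4<-Mul2 // r0:9,r1:4,r2:7,r3:Mul1,r4:Mul2,r5:7
cycle 5: issue SUB r5<-Add1 // r0:9,r1:4,r2:7,r3:Mul1,r4:Mul2,r5:Add1
cycle 6: issue SUB r3<-Add2 // r0:9,r1:4,r2:7,r3:Add2,r4:Mul2,r5:Add1
cycle 7: CDB Add1=5; stall // r0:9,r1:4,r2:7,r3:Add2,r4:Mul2,r5:5
cycle 8: CDB Mul1=112; issue MUL r5<-Mul1 // r0:9,r1:4,r2:7,r3:Add2,r4:Mul2,r5:Mul1
cycle 9: CDB Mul2=28 // r0:9,r1:4,r2:7,r3:Add2,r4:28,r5:Mul1
cycle 10: - // r0:9,r1:4,r2:7,r3:Add2,r4:28,r5:Mul1
cycle 11: CDB Add2=23 // r0:9,r1:4,r2:7,r3:23,r4:28,r5:Mul1
cycle 12: - // r0:9,r1:4,r2:7,r3:23,r4:28,r5:Mul1

STATUS = TAG Mul1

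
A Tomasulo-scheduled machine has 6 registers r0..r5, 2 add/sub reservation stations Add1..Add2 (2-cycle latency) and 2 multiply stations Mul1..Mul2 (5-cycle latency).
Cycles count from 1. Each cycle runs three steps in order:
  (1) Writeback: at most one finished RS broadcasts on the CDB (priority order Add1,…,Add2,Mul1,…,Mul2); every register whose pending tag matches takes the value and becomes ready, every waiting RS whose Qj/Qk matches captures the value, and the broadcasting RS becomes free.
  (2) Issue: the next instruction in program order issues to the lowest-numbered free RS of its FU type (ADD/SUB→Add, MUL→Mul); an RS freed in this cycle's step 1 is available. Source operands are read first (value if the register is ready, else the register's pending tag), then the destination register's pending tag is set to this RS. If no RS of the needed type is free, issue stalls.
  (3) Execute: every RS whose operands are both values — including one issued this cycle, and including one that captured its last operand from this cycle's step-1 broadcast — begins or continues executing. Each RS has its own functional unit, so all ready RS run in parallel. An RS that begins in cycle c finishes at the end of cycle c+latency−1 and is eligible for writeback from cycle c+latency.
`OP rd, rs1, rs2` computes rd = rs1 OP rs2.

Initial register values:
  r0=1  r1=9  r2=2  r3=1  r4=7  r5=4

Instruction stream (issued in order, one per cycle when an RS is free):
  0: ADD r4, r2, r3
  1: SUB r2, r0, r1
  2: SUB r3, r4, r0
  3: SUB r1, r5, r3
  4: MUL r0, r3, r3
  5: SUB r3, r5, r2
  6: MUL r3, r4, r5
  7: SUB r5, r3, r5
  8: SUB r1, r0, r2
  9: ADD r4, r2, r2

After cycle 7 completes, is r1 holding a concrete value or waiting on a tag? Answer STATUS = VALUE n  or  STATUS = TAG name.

STATUS = VALUE 2

c1: issue ADD r4<-Add1 | r0:1,r1:9,r2:2,r3:1,r4:Add1,r5:4
c2: issue SUB r2<-Add2 | r0:1,r1:9,r2:Add2,r3:1,r4:Add1,r5:4
c3: CDB Add1=3; issue SUB r3<-Add1 | r0:1,r1:9,r2:Add2,r3:Add1,r4:3,r5:4
c4: CDB Add2=-8; issue SUB r1<-Add2 | r0:1,r1:Add2,r2:-8,r3:Add1,r4:3,r5:4
c5: CDB Add1=2; issue MUL r0<-Mul1 | r0:Mul1,r1:Add2,r2:-8,r3:2,r4:3,r5:4
c6: issue SUB r3<-Add1 | r0:Mul1,r1:Add2,r2:-8,r3:Add1,r4:3,r5:4
c7: CDB Add2=2; issue MUL r3<-Mul2 | r0:Mul1,r1:2,r2:-8,r3:Mul2,r4:3,r5:4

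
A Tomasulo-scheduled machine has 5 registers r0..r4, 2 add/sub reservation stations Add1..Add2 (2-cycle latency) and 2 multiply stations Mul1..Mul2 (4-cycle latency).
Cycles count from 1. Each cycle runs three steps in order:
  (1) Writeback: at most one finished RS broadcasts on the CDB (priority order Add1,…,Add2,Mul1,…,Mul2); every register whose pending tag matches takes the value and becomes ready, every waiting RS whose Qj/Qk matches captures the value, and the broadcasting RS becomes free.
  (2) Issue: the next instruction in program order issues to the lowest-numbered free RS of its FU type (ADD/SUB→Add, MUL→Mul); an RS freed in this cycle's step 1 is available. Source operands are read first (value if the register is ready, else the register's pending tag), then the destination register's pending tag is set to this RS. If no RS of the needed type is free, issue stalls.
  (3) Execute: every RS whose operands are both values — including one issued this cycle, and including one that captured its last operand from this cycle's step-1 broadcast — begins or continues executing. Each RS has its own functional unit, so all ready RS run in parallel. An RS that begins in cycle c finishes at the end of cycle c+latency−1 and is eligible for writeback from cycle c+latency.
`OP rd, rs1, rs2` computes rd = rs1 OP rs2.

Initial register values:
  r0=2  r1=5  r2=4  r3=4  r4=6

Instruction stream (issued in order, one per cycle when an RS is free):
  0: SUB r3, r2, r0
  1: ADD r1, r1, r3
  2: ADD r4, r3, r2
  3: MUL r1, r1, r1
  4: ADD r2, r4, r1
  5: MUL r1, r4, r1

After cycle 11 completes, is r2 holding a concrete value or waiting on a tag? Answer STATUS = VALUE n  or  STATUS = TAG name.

STATUS = TAG Add1

  c1: issue SUB r3<-Add1  regs: r0:2,r1:5,r2:4,r3:Add1,r4:6
  c2: issue ADD r1<-Add2  regs: r0:2,r1:Add2,r2:4,r3:Add1,r4:6
  c3: CDB Add1=2; issue ADD r4<-Add1  regs: r0:2,r1:Add2,r2:4,r3:2,r4:Add1
  c4: issue MUL r1<-Mul1  regs: r0:2,r1:Mul1,r2:4,r3:2,r4:Add1
  c5: CDB Add1=6; issue ADD r2<-Add1  regs: r0:2,r1:Mul1,r2:Add1,r3:2,r4:6
  c6: CDB Add2=7; issue MUL r1<-Mul2  regs: r0:2,r1:Mul2,r2:Add1,r3:2,r4:6
  c7: -  regs: r0:2,r1:Mul2,r2:Add1,r3:2,r4:6
  c8: -  regs: r0:2,r1:Mul2,r2:Add1,r3:2,r4:6
  c9: -  regs: r0:2,r1:Mul2,r2:Add1,r3:2,r4:6
  c10: CDB Mul1=49  regs: r0:2,r1:Mul2,r2:Add1,r3:2,r4:6
  c11: -  regs: r0:2,r1:Mul2,r2:Add1,r3:2,r4:6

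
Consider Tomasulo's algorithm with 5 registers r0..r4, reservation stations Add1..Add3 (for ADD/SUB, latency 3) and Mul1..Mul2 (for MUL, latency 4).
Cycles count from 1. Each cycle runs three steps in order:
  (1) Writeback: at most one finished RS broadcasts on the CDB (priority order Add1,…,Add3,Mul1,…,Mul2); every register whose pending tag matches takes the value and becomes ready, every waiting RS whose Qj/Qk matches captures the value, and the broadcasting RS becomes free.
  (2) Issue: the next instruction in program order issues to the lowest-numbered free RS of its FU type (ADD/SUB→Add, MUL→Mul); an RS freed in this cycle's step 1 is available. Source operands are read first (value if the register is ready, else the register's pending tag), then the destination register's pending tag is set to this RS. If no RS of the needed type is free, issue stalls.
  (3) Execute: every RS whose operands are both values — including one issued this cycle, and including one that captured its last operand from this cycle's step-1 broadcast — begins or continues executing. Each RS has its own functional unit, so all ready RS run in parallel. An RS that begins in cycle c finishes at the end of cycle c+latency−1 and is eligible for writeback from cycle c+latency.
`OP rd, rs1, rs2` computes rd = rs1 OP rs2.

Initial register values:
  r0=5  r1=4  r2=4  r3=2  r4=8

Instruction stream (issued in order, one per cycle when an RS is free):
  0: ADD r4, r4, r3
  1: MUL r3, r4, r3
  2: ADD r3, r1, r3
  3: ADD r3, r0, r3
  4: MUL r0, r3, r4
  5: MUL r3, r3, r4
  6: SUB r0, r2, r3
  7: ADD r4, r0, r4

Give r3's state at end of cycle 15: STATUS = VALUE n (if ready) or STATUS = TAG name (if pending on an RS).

c1: issue ADD r4<-Add1 | r0:5,r1:4,r2:4,r3:2,r4:Add1
c2: issue MUL r3<-Mul1 | r0:5,r1:4,r2:4,r3:Mul1,r4:Add1
c3: issue ADD r3<-Add2 | r0:5,r1:4,r2:4,r3:Add2,r4:Add1
c4: CDB Add1=10; issue ADD r3<-Add1 | r0:5,r1:4,r2:4,r3:Add1,r4:10
c5: issue MUL r0<-Mul2 | r0:Mul2,r1:4,r2:4,r3:Add1,r4:10
c6: stall | r0:Mul2,r1:4,r2:4,r3:Add1,r4:10
c7: stall | r0:Mul2,r1:4,r2:4,r3:Add1,r4:10
c8: CDB Mul1=20; issue MUL r3<-Mul1 | r0:Mul2,r1:4,r2:4,r3:Mul1,r4:10
c9: issue SUB r0<-Add3 | r0:Add3,r1:4,r2:4,r3:Mul1,r4:10
c10: stall | r0:Add3,r1:4,r2:4,r3:Mul1,r4:10
c11: CDB Add2=24; issue ADD r4<-Add2 | r0:Add3,r1:4,r2:4,r3:Mul1,r4:Add2
c12: - | r0:Add3,r1:4,r2:4,r3:Mul1,r4:Add2
c13: - | r0:Add3,r1:4,r2:4,r3:Mul1,r4:Add2
c14: CDB Add1=29 | r0:Add3,r1:4,r2:4,r3:Mul1,r4:Add2
c15: - | r0:Add3,r1:4,r2:4,r3:Mul1,r4:Add2

STATUS = TAG Mul1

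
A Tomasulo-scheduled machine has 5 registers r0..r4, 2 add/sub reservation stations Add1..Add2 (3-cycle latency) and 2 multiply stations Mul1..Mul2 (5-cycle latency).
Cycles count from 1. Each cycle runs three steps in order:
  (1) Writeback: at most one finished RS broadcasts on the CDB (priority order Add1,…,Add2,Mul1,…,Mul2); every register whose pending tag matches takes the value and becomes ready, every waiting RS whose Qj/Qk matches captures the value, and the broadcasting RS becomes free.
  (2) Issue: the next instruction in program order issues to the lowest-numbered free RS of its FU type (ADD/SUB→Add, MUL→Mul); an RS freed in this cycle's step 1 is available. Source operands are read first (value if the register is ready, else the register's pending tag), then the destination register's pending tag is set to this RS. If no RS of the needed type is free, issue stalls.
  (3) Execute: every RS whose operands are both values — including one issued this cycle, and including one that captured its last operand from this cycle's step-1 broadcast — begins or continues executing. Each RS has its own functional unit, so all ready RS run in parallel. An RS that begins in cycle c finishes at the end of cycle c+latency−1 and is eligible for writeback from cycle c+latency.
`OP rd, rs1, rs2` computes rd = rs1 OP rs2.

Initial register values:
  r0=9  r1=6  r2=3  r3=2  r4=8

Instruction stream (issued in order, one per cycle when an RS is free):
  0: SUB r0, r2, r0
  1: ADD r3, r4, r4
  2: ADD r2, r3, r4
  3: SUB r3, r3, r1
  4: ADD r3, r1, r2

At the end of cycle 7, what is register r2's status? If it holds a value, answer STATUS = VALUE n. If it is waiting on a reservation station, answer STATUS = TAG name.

cycle 1: issue SUB r0<-Add1 // r0:Add1,r1:6,r2:3,r3:2,r4:8
cycle 2: issue ADD r3<-Add2 // r0:Add1,r1:6,r2:3,r3:Add2,r4:8
cycle 3: stall // r0:Add1,r1:6,r2:3,r3:Add2,r4:8
cycle 4: CDB Add1=-6; issue ADD r2<-Add1 // r0:-6,r1:6,r2:Add1,r3:Add2,r4:8
cycle 5: CDB Add2=16; issue SUB r3<-Add2 // r0:-6,r1:6,r2:Add1,r3:Add2,r4:8
cycle 6: stall // r0:-6,r1:6,r2:Add1,r3:Add2,r4:8
cycle 7: stall // r0:-6,r1:6,r2:Add1,r3:Add2,r4:8

STATUS = TAG Add1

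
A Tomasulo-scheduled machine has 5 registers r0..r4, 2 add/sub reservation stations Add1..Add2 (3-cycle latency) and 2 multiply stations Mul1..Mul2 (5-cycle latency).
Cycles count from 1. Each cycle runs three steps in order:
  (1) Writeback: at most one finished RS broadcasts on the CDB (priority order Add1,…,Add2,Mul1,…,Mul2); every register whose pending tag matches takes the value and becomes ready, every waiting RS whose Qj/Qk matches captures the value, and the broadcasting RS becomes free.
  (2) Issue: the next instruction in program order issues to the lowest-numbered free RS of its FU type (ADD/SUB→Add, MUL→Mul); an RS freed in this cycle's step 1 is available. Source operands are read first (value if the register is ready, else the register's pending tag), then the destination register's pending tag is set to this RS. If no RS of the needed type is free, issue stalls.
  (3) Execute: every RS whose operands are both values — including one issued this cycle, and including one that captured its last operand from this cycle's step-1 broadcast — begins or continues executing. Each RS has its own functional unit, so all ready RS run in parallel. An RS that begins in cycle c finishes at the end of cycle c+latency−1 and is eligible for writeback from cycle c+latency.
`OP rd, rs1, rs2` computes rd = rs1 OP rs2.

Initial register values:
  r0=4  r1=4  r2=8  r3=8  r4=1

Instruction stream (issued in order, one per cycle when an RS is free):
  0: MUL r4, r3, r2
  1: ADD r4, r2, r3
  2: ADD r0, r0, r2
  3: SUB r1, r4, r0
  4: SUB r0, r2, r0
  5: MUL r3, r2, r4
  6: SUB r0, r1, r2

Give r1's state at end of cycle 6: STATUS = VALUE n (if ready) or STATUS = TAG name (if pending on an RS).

STATUS = TAG Add1

cycle 1: issue MUL r4<-Mul1 // r0:4,r1:4,r2:8,r3:8,r4:Mul1
cycle 2: issue ADD r4<-Add1 // r0:4,r1:4,r2:8,r3:8,r4:Add1
cycle 3: issue ADD r0<-Add2 // r0:Add2,r1:4,r2:8,r3:8,r4:Add1
cycle 4: stall // r0:Add2,r1:4,r2:8,r3:8,r4:Add1
cycle 5: CDB Add1=16; issue SUB r1<-Add1 // r0:Add2,r1:Add1,r2:8,r3:8,r4:16
cycle 6: CDB Add2=12; issue SUB r0<-Add2 // r0:Add2,r1:Add1,r2:8,r3:8,r4:16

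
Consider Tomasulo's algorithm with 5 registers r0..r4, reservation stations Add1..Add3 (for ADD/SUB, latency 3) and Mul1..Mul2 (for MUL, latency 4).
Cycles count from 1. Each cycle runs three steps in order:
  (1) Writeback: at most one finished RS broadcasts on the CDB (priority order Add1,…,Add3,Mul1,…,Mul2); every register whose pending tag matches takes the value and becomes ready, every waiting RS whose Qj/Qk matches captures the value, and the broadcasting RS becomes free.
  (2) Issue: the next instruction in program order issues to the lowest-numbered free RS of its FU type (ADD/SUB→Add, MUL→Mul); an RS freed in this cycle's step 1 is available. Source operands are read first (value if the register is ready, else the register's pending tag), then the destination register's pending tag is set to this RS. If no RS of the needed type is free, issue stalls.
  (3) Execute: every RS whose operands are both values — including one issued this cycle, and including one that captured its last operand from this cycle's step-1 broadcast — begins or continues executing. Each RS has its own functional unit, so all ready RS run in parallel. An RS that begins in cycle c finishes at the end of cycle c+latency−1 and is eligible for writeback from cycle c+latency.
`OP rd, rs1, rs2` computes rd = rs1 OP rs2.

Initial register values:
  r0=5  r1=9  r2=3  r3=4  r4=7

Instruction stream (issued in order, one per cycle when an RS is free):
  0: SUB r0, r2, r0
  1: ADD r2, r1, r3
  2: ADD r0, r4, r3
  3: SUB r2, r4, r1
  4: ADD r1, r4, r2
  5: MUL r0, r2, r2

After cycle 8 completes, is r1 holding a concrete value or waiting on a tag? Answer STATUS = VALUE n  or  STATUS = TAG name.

cycle 1: issue SUB r0<-Add1 // r0:Add1,r1:9,r2:3,r3:4,r4:7
cycle 2: issue ADD r2<-Add2 // r0:Add1,r1:9,r2:Add2,r3:4,r4:7
cycle 3: issue ADD r0<-Add3 // r0:Add3,r1:9,r2:Add2,r3:4,r4:7
cycle 4: CDB Add1=-2; issue SUB r2<-Add1 // r0:Add3,r1:9,r2:Add1,r3:4,r4:7
cycle 5: CDB Add2=13; issue ADD r1<-Add2 // r0:Add3,r1:Add2,r2:Add1,r3:4,r4:7
cycle 6: CDB Add3=11; issue MUL r0<-Mul1 // r0:Mul1,r1:Add2,r2:Add1,r3:4,r4:7
cycle 7: CDB Add1=-2 // r0:Mul1,r1:Add2,r2:-2,r3:4,r4:7
cycle 8: - // r0:Mul1,r1:Add2,r2:-2,r3:4,r4:7

STATUS = TAG Add2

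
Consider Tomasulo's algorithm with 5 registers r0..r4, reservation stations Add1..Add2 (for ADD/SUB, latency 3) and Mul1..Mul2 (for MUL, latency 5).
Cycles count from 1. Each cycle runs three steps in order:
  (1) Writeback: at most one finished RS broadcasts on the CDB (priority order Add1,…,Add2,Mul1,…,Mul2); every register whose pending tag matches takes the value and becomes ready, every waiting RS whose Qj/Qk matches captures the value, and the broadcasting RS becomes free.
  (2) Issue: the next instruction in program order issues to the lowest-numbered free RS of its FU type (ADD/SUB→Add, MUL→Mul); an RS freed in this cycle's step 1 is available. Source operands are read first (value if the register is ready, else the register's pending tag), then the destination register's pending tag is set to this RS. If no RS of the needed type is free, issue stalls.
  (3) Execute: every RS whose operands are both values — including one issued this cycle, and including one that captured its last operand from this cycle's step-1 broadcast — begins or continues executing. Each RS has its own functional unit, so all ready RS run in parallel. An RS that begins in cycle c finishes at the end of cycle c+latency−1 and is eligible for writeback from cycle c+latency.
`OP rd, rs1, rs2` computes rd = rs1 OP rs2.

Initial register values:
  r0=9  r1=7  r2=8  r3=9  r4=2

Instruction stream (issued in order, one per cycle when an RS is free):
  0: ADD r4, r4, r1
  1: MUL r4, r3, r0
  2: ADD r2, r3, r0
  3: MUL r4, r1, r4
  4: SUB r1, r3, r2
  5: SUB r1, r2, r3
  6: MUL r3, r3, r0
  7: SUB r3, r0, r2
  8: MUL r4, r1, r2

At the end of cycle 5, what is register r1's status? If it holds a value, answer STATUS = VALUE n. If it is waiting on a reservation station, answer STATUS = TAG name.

cycle 1: issue ADD r4<-Add1 // r0:9,r1:7,r2:8,r3:9,r4:Add1
cycle 2: issue MUL r4<-Mul1 // r0:9,r1:7,r2:8,r3:9,r4:Mul1
cycle 3: issue ADD r2<-Add2 // r0:9,r1:7,r2:Add2,r3:9,r4:Mul1
cycle 4: CDB Add1=9; issue MUL r4<-Mul2 // r0:9,r1:7,r2:Add2,r3:9,r4:Mul2
cycle 5: issue SUB r1<-Add1 // r0:9,r1:Add1,r2:Add2,r3:9,r4:Mul2

STATUS = TAG Add1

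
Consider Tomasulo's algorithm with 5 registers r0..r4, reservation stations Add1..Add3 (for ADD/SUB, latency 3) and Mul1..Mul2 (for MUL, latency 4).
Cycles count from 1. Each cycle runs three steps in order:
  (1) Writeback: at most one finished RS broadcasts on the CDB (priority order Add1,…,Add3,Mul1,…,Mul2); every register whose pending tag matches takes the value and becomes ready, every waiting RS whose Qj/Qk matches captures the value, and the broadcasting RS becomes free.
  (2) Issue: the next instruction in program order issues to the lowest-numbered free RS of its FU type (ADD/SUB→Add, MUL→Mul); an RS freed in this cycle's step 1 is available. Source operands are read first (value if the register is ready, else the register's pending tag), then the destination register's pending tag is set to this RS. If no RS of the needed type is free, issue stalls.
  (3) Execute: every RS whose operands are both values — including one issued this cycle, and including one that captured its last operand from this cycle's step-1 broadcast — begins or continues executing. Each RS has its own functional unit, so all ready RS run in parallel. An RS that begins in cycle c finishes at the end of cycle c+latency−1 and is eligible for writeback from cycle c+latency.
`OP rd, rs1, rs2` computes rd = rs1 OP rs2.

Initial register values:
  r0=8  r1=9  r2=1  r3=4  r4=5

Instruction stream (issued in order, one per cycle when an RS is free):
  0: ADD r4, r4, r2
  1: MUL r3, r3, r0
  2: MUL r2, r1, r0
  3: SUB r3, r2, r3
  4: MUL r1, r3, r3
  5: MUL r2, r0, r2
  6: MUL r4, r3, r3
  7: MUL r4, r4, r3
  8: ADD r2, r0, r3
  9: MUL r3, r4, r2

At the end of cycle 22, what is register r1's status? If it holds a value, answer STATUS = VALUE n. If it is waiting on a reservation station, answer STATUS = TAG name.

c1: issue ADD r4<-Add1 | r0:8,r1:9,r2:1,r3:4,r4:Add1
c2: issue MUL r3<-Mul1 | r0:8,r1:9,r2:1,r3:Mul1,r4:Add1
c3: issue MUL r2<-Mul2 | r0:8,r1:9,r2:Mul2,r3:Mul1,r4:Add1
c4: CDB Add1=6; issue SUB r3<-Add1 | r0:8,r1:9,r2:Mul2,r3:Add1,r4:6
c5: stall | r0:8,r1:9,r2:Mul2,r3:Add1,r4:6
c6: CDB Mul1=32; issue MUL r1<-Mul1 | r0:8,r1:Mul1,r2:Mul2,r3:Add1,r4:6
c7: CDB Mul2=72; issue MUL r2<-Mul2 | r0:8,r1:Mul1,r2:Mul2,r3:Add1,r4:6
c8: stall | r0:8,r1:Mul1,r2:Mul2,r3:Add1,r4:6
c9: stall | r0:8,r1:Mul1,r2:Mul2,r3:Add1,r4:6
c10: CDB Add1=40; stall | r0:8,r1:Mul1,r2:Mul2,r3:40,r4:6
c11: CDB Mul2=576; issue MUL r4<-Mul2 | r0:8,r1:Mul1,r2:576,r3:40,r4:Mul2
c12: stall | r0:8,r1:Mul1,r2:576,r3:40,r4:Mul2
c13: stall | r0:8,r1:Mul1,r2:576,r3:40,r4:Mul2
c14: CDB Mul1=1600; issue MUL r4<-Mul1 | r0:8,r1:1600,r2:576,r3:40,r4:Mul1
c15: CDB Mul2=1600; issue ADD r2<-Add1 | r0:8,r1:1600,r2:Add1,r3:40,r4:Mul1
c16: issue MUL r3<-Mul2 | r0:8,r1:1600,r2:Add1,r3:Mul2,r4:Mul1
c17: - | r0:8,r1:1600,r2:Add1,r3:Mul2,r4:Mul1
c18: CDB Add1=48 | r0:8,r1:1600,r2:48,r3:Mul2,r4:Mul1
c19: CDB Mul1=64000 | r0:8,r1:1600,r2:48,r3:Mul2,r4:64000
c20: - | r0:8,r1:1600,r2:48,r3:Mul2,r4:64000
c21: - | r0:8,r1:1600,r2:48,r3:Mul2,r4:64000
c22: - | r0:8,r1:1600,r2:48,r3:Mul2,r4:64000

STATUS = VALUE 1600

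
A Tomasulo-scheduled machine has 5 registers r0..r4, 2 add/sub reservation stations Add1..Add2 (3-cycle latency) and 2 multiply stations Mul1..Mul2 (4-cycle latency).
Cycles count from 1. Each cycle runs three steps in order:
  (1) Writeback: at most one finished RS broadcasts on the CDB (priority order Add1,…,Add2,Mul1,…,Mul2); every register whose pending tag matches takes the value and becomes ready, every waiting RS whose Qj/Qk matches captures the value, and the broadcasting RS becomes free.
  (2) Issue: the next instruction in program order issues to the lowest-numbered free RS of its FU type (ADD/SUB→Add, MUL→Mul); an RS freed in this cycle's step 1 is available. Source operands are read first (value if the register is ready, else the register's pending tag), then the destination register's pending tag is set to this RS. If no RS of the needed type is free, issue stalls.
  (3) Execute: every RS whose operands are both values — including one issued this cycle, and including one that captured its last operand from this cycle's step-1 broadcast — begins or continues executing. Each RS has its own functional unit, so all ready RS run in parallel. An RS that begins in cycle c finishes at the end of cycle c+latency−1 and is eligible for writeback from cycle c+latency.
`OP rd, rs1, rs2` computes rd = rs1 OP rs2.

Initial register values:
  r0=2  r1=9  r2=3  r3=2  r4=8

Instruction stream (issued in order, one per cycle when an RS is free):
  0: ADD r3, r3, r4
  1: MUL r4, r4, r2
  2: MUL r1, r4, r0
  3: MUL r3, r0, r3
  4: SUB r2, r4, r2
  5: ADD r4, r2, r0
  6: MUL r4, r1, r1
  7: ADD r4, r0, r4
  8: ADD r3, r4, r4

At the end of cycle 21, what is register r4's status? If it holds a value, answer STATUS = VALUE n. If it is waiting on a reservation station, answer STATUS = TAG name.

STATUS = VALUE 2306

cycle 1: issue ADD r3<-Add1 // r0:2,r1:9,r2:3,r3:Add1,r4:8
cycle 2: issue MUL r4<-Mul1 // r0:2,r1:9,r2:3,r3:Add1,r4:Mul1
cycle 3: issue MUL r1<-Mul2 // r0:2,r1:Mul2,r2:3,r3:Add1,r4:Mul1
cycle 4: CDB Add1=10; stall // r0:2,r1:Mul2,r2:3,r3:10,r4:Mul1
cycle 5: stall // r0:2,r1:Mul2,r2:3,r3:10,r4:Mul1
cycle 6: CDB Mul1=24; issue MUL r3<-Mul1 // r0:2,r1:Mul2,r2:3,r3:Mul1,r4:24
cycle 7: issue SUB r2<-Add1 // r0:2,r1:Mul2,r2:Add1,r3:Mul1,r4:24
cycle 8: issue ADD r4<-Add2 // r0:2,r1:Mul2,r2:Add1,r3:Mul1,r4:Add2
cycle 9: stall // r0:2,r1:Mul2,r2:Add1,r3:Mul1,r4:Add2
cycle 10: CDB Add1=21; stall // r0:2,r1:Mul2,r2:21,r3:Mul1,r4:Add2
cycle 11: CDB Mul1=20; issue MUL r4<-Mul1 // r0:2,r1:Mul2,r2:21,r3:20,r4:Mul1
cycle 12: CDB Mul2=48; issue ADD r4<-Add1 // r0:2,r1:48,r2:21,r3:20,r4:Add1
cycle 13: CDB Add2=23; issue ADD r3<-Add2 // r0:2,r1:48,r2:21,r3:Add2,r4:Add1
cycle 14: - // r0:2,r1:48,r2:21,r3:Add2,r4:Add1
cycle 15: - // r0:2,r1:48,r2:21,r3:Add2,r4:Add1
cycle 16: CDB Mul1=2304 // r0:2,r1:48,r2:21,r3:Add2,r4:Add1
cycle 17: - // r0:2,r1:48,r2:21,r3:Add2,r4:Add1
cycle 18: - // r0:2,r1:48,r2:21,r3:Add2,r4:Add1
cycle 19: CDB Add1=2306 // r0:2,r1:48,r2:21,r3:Add2,r4:2306
cycle 20: - // r0:2,r1:48,r2:21,r3:Add2,r4:2306
cycle 21: - // r0:2,r1:48,r2:21,r3:Add2,r4:2306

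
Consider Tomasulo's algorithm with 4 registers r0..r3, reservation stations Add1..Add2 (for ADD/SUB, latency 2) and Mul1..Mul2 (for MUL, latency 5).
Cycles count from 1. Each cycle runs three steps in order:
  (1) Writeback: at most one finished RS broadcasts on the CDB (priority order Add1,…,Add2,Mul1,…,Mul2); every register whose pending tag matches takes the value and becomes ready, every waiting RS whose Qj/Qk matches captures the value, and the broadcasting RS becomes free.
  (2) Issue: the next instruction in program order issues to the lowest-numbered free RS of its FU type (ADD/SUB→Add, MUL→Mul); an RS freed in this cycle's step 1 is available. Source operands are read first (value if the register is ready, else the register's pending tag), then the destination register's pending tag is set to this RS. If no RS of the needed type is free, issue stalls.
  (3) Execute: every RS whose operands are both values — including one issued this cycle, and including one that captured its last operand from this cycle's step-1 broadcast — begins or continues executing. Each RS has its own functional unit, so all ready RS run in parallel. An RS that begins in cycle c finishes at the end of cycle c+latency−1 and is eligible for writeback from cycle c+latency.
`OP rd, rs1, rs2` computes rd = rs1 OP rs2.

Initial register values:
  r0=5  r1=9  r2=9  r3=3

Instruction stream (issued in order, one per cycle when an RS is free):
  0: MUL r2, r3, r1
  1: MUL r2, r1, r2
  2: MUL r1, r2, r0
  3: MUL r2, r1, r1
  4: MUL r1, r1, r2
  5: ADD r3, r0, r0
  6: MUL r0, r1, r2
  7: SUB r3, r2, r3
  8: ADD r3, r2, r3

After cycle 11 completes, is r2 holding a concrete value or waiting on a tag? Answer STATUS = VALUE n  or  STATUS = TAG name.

c1: issue MUL r2<-Mul1 | r0:5,r1:9,r2:Mul1,r3:3
c2: issue MUL r2<-Mul2 | r0:5,r1:9,r2:Mul2,r3:3
c3: stall | r0:5,r1:9,r2:Mul2,r3:3
c4: stall | r0:5,r1:9,r2:Mul2,r3:3
c5: stall | r0:5,r1:9,r2:Mul2,r3:3
c6: CDB Mul1=27; issue MUL r1<-Mul1 | r0:5,r1:Mul1,r2:Mul2,r3:3
c7: stall | r0:5,r1:Mul1,r2:Mul2,r3:3
c8: stall | r0:5,r1:Mul1,r2:Mul2,r3:3
c9: stall | r0:5,r1:Mul1,r2:Mul2,r3:3
c10: stall | r0:5,r1:Mul1,r2:Mul2,r3:3
c11: CDB Mul2=243; issue MUL r2<-Mul2 | r0:5,r1:Mul1,r2:Mul2,r3:3

STATUS = TAG Mul2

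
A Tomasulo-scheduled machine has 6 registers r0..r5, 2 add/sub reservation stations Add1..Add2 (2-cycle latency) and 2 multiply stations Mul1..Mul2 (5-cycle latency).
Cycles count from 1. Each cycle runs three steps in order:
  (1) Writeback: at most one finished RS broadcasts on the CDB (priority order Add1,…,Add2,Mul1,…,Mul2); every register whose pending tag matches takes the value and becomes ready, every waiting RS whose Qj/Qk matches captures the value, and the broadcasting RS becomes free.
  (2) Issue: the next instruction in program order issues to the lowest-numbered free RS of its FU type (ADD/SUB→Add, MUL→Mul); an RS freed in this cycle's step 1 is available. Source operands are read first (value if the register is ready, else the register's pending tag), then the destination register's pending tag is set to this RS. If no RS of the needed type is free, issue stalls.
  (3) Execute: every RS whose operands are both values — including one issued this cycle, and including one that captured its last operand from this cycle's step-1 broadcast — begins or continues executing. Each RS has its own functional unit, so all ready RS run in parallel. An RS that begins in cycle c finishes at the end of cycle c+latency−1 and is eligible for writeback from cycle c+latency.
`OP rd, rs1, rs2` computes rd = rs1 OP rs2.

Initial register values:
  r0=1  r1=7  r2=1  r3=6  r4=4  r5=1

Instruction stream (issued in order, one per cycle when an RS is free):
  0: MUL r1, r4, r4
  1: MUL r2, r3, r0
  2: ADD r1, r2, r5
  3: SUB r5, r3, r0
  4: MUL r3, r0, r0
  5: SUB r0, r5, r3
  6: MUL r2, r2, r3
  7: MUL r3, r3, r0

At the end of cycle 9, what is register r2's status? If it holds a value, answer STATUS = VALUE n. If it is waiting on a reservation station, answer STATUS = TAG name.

STATUS = TAG Mul2

c1: issue MUL r1<-Mul1 | r0:1,r1:Mul1,r2:1,r3:6,r4:4,r5:1
c2: issue MUL r2<-Mul2 | r0:1,r1:Mul1,r2:Mul2,r3:6,r4:4,r5:1
c3: issue ADD r1<-Add1 | r0:1,r1:Add1,r2:Mul2,r3:6,r4:4,r5:1
c4: issue SUB r5<-Add2 | r0:1,r1:Add1,r2:Mul2,r3:6,r4:4,r5:Add2
c5: stall | r0:1,r1:Add1,r2:Mul2,r3:6,r4:4,r5:Add2
c6: CDB Add2=5; stall | r0:1,r1:Add1,r2:Mul2,r3:6,r4:4,r5:5
c7: CDB Mul1=16; issue MUL r3<-Mul1 | r0:1,r1:Add1,r2:Mul2,r3:Mul1,r4:4,r5:5
c8: CDB Mul2=6; issue SUB r0<-Add2 | r0:Add2,r1:Add1,r2:6,r3:Mul1,r4:4,r5:5
c9: issue MUL r2<-Mul2 | r0:Add2,r1:Add1,r2:Mul2,r3:Mul1,r4:4,r5:5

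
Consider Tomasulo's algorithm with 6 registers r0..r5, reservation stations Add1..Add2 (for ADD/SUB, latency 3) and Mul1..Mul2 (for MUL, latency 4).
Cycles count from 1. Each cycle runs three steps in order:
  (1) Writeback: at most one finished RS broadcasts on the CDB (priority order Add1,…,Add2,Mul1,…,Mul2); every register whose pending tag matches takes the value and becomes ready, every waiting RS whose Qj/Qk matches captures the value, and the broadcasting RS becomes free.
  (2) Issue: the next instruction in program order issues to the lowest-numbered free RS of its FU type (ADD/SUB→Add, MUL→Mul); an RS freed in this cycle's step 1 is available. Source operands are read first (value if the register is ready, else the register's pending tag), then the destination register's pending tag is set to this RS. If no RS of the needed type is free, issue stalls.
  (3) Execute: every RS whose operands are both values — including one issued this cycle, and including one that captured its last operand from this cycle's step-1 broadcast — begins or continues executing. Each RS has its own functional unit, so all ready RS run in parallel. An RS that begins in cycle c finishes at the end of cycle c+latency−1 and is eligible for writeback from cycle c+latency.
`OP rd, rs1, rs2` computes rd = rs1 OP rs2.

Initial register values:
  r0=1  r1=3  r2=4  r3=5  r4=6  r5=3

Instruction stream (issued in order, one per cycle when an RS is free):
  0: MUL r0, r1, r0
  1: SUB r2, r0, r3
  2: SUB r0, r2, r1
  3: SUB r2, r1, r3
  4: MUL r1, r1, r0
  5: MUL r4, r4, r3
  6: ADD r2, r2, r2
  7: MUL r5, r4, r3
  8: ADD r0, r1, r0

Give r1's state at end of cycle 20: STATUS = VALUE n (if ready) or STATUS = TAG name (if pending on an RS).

STATUS = VALUE -15

  c1: issue MUL r0<-Mul1  regs: r0:Mul1,r1:3,r2:4,r3:5,r4:6,r5:3
  c2: issue SUB r2<-Add1  regs: r0:Mul1,r1:3,r2:Add1,r3:5,r4:6,r5:3
  c3: issue SUB r0<-Add2  regs: r0:Add2,r1:3,r2:Add1,r3:5,r4:6,r5:3
  c4: stall  regs: r0:Add2,r1:3,r2:Add1,r3:5,r4:6,r5:3
  c5: CDB Mul1=3; stall  regs: r0:Add2,r1:3,r2:Add1,r3:5,r4:6,r5:3
  c6: stall  regs: r0:Add2,r1:3,r2:Add1,r3:5,r4:6,r5:3
  c7: stall  regs: r0:Add2,r1:3,r2:Add1,r3:5,r4:6,r5:3
  c8: CDB Add1=-2; issue SUB r2<-Add1  regs: r0:Add2,r1:3,r2:Add1,r3:5,r4:6,r5:3
  c9: issue MUL r1<-Mul1  regs: r0:Add2,r1:Mul1,r2:Add1,r3:5,r4:6,r5:3
  c10: issue MUL r4<-Mul2  regs: r0:Add2,r1:Mul1,r2:Add1,r3:5,r4:Mul2,r5:3
  c11: CDB Add1=-2; issue ADD r2<-Add1  regs: r0:Add2,r1:Mul1,r2:Add1,r3:5,r4:Mul2,r5:3
  c12: CDB Add2=-5; stall  regs: r0:-5,r1:Mul1,r2:Add1,r3:5,r4:Mul2,r5:3
  c13: stall  regs: r0:-5,r1:Mul1,r2:Add1,r3:5,r4:Mul2,r5:3
  c14: CDB Add1=-4; stall  regs: r0:-5,r1:Mul1,r2:-4,r3:5,r4:Mul2,r5:3
  c15: CDB Mul2=30; issue MUL r5<-Mul2  regs: r0:-5,r1:Mul1,r2:-4,r3:5,r4:30,r5:Mul2
  c16: CDB Mul1=-15; issue ADD r0<-Add1  regs: r0:Add1,r1:-15,r2:-4,r3:5,r4:30,r5:Mul2
  c17: -  regs: r0:Add1,r1:-15,r2:-4,r3:5,r4:30,r5:Mul2
  c18: -  regs: r0:Add1,r1:-15,r2:-4,r3:5,r4:30,r5:Mul2
  c19: CDB Add1=-20  regs: r0:-20,r1:-15,r2:-4,r3:5,r4:30,r5:Mul2
  c20: CDB Mul2=150  regs: r0:-20,r1:-15,r2:-4,r3:5,r4:30,r5:150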